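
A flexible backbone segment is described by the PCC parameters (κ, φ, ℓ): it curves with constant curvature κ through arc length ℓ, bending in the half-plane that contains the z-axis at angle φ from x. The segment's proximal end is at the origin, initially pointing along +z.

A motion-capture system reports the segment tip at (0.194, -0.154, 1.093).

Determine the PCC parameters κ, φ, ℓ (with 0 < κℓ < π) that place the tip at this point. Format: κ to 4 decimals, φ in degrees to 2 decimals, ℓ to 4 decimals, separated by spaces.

0.3944 321.56 1.1300

ρ = √(x²+y²) = √(0.194² + -0.154²) = 0.24769
φ = atan2(y, x) mod 360° = atan2(-0.154, 0.194) = 321.5569°
|p|² = ρ² + z² = 0.24769² + 1.093² = 1.25600
κ = 2ρ / |p|² = 2×0.24769 / 1.25600 = 0.39442
θ = 2·atan2(ρ, z) = 2·atan2(0.24769, 1.093) = 0.44571 rad
ℓ = θ/κ = 0.44571/0.39442 = 1.13005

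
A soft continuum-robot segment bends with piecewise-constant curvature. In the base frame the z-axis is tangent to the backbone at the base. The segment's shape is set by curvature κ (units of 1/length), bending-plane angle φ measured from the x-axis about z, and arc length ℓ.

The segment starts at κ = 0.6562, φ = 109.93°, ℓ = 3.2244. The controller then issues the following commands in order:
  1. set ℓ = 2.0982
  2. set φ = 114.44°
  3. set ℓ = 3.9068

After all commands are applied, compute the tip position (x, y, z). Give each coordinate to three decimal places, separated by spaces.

initial: κ=0.6562, φ=109.93°, ℓ=3.2244
cmd 1: set ℓ=2.0982 → (κ,φ,ℓ)=(0.6562,109.93°,2.0982) → tip=(-0.4193,1.1565,1.4954)
cmd 2: set φ=114.44° → (κ,φ,ℓ)=(0.6562,114.44°,2.0982) → tip=(-0.5090,1.1200,1.4954)
cmd 3: set ℓ=3.9068 → (κ,φ,ℓ)=(0.6562,114.44°,3.9068) → tip=(-1.1586,2.5494,0.8325)

-1.159 2.549 0.833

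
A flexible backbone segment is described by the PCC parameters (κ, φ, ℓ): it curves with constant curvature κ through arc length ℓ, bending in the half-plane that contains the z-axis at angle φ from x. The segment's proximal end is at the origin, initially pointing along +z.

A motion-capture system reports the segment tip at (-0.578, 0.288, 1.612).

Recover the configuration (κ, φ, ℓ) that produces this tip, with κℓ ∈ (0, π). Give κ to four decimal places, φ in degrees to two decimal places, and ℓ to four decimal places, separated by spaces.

ρ = √(x²+y²) = √(-0.578² + 0.288²) = 0.64578
φ = atan2(y, x) mod 360° = atan2(0.288, -0.578) = 153.5143°
|p|² = ρ² + z² = 0.64578² + 1.612² = 3.01557
κ = 2ρ / |p|² = 2×0.64578 / 3.01557 = 0.42829
θ = 2·atan2(ρ, z) = 2·atan2(0.64578, 1.612) = 0.76206 rad
ℓ = θ/κ = 0.76206/0.42829 = 1.77928

0.4283 153.51 1.7793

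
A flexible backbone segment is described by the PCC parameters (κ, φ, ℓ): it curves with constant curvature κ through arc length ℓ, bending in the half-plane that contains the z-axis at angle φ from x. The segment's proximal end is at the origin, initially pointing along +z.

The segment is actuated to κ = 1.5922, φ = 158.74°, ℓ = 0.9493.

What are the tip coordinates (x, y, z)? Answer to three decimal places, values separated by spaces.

θ = κ·ℓ = 1.5922 × 0.9493 = 1.51148 rad
ρ = (1 − cos θ)/κ = (1 − 0.05929)/1.5922 = 0.59083
z = sin θ / κ = 0.99824/1.5922 = 0.62696
x = ρ cos φ = 0.59083 × cos(158.74°) = -0.55062
y = ρ sin φ = 0.59083 × sin(158.74°) = 0.21423

-0.551 0.214 0.627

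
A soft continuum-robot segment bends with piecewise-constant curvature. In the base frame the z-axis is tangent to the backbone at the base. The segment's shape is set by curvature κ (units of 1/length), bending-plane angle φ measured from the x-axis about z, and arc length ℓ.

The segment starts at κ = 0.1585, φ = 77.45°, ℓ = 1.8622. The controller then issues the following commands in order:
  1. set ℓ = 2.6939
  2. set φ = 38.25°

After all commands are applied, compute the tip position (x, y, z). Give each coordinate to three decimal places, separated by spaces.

0.445 0.351 2.613

initial: κ=0.1585, φ=77.45°, ℓ=1.8622
cmd 1: set ℓ=2.6939 → (κ,φ,ℓ)=(0.1585,77.45°,2.6939) → tip=(0.1231,0.5529,2.6128)
cmd 2: set φ=38.25° → (κ,φ,ℓ)=(0.1585,38.25°,2.6939) → tip=(0.4448,0.3507,2.6128)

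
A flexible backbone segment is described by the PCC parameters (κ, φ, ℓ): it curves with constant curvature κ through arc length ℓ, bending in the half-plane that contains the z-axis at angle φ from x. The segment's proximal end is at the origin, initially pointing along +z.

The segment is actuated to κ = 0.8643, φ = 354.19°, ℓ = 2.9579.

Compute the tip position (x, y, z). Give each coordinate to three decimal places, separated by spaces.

2.111 -0.215 0.639

θ = κ·ℓ = 0.8643 × 2.9579 = 2.55651 rad
ρ = (1 − cos θ)/κ = (1 − -0.83367)/0.8643 = 2.12156
z = sin θ / κ = 0.55227/0.8643 = 0.63897
x = ρ cos φ = 2.12156 × cos(354.19°) = 2.11067
y = ρ sin φ = 2.12156 × sin(354.19°) = -0.21477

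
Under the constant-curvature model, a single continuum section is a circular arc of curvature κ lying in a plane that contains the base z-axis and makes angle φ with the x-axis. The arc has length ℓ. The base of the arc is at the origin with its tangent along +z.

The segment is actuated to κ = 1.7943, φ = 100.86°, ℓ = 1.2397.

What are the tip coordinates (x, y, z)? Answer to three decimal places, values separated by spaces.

θ = κ·ℓ = 1.7943 × 1.2397 = 2.22439 rad
ρ = (1 − cos θ)/κ = (1 − -0.60805)/1.7943 = 0.89620
z = sin θ / κ = 0.79390/1.7943 = 0.44246
x = ρ cos φ = 0.89620 × cos(100.86°) = -0.16885
y = ρ sin φ = 0.89620 × sin(100.86°) = 0.88015

-0.169 0.880 0.442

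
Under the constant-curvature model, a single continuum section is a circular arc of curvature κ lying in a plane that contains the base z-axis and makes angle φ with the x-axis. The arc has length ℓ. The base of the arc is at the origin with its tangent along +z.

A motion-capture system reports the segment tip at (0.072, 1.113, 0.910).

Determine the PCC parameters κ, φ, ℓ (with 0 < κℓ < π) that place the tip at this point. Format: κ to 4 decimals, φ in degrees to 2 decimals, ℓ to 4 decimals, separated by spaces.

1.0765 86.30 1.6468

ρ = √(x²+y²) = √(0.072² + 1.113²) = 1.11533
φ = atan2(y, x) mod 360° = atan2(1.113, 0.072) = 86.2987°
|p|² = ρ² + z² = 1.11533² + 0.910² = 2.07205
κ = 2ρ / |p|² = 2×1.11533 / 2.07205 = 1.07654
θ = 2·atan2(ρ, z) = 2·atan2(1.11533, 0.910) = 1.77286 rad
ℓ = θ/κ = 1.77286/1.07654 = 1.64681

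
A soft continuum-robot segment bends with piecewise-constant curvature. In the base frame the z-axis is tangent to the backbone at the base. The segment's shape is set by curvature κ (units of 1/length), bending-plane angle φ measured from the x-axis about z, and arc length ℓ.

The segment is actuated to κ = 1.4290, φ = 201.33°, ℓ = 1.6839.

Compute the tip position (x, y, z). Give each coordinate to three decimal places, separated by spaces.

-1.135 -0.443 0.469

θ = κ·ℓ = 1.4290 × 1.6839 = 2.40629 rad
ρ = (1 − cos θ)/κ = (1 − -0.74163)/1.4290 = 1.21878
z = sin θ / κ = 0.67081/1.4290 = 0.46943
x = ρ cos φ = 1.21878 × cos(201.33°) = -1.13529
y = ρ sin φ = 1.21878 × sin(201.33°) = -0.44332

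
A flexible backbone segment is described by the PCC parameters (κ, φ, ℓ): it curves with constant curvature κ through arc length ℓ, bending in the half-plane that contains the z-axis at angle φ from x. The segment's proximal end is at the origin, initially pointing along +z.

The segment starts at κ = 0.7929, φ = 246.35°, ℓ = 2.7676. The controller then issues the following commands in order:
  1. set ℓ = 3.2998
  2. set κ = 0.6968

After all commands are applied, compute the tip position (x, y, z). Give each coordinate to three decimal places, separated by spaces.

initial: κ=0.7929, φ=246.35°, ℓ=2.7676
cmd 1: set ℓ=3.2998 → (κ,φ,ℓ)=(0.7929,246.35°,3.2998) → tip=(-0.9437,-2.1548,0.6323)
cmd 2: set κ=0.6968 → (κ,φ,ℓ)=(0.6968,246.35°,3.2998) → tip=(-0.9590,-2.1898,1.0709)

-0.959 -2.190 1.071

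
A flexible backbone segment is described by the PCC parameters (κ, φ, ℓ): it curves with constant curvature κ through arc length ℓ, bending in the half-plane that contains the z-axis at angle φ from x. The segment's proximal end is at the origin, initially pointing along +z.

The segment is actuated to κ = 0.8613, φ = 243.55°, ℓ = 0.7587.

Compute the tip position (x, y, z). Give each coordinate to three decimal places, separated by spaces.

θ = κ·ℓ = 0.8613 × 0.7587 = 0.65347 rad
ρ = (1 − cos θ)/κ = (1 − 0.79398)/0.8613 = 0.23920
z = sin θ / κ = 0.60794/0.8613 = 0.70584
x = ρ cos φ = 0.23920 × cos(243.55°) = -0.10654
y = ρ sin φ = 0.23920 × sin(243.55°) = -0.21416

-0.107 -0.214 0.706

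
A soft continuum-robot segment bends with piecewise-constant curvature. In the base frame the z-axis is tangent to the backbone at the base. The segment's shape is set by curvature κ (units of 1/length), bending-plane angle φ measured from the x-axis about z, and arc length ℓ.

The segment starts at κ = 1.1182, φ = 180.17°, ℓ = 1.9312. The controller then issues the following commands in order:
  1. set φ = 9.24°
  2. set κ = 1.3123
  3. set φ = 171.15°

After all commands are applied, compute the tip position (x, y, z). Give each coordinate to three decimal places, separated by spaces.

initial: κ=1.1182, φ=180.17°, ℓ=1.9312
cmd 1: set φ=9.24° → (κ,φ,ℓ)=(1.1182,9.24°,1.9312) → tip=(1.3728,0.2233,0.7438)
cmd 2: set κ=1.3123 → (κ,φ,ℓ)=(1.3123,9.24°,1.9312) → tip=(1.3698,0.2228,0.4348)
cmd 3: set φ=171.15° → (κ,φ,ℓ)=(1.3123,171.15°,1.9312) → tip=(-1.3713,0.2135,0.4348)

-1.371 0.214 0.435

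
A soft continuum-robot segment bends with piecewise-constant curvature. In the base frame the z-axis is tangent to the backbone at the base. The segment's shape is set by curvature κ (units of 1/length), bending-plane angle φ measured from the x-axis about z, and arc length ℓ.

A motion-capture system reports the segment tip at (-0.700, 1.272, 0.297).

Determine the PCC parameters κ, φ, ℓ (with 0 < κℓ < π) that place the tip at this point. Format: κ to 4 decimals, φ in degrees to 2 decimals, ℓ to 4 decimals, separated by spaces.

1.3222 118.82 2.0708

ρ = √(x²+y²) = √(-0.700² + 1.272²) = 1.45189
φ = atan2(y, x) mod 360° = atan2(1.272, -0.700) = 118.8246°
|p|² = ρ² + z² = 1.45189² + 0.297² = 2.19619
κ = 2ρ / |p|² = 2×1.45189 / 2.19619 = 1.32219
θ = 2·atan2(ρ, z) = 2·atan2(1.45189, 0.297) = 2.73804 rad
ℓ = θ/κ = 2.73804/1.32219 = 2.07084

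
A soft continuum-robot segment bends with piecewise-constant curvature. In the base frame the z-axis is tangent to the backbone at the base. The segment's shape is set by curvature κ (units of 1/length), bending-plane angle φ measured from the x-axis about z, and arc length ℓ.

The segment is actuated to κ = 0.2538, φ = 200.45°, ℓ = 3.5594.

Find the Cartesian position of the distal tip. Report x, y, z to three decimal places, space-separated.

θ = κ·ℓ = 0.2538 × 3.5594 = 0.90338 rad
ρ = (1 − cos θ)/κ = (1 − 0.61896)/0.2538 = 1.50133
z = sin θ / κ = 0.78542/0.2538 = 3.09464
x = ρ cos φ = 1.50133 × cos(200.45°) = -1.40671
y = ρ sin φ = 1.50133 × sin(200.45°) = -0.52455

-1.407 -0.525 3.095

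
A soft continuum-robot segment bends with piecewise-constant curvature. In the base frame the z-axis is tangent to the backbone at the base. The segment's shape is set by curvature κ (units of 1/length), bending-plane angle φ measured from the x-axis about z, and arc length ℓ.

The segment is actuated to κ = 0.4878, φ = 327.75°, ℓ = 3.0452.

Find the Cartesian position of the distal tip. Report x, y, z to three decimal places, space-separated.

1.586 -1.001 2.043

θ = κ·ℓ = 0.4878 × 3.0452 = 1.48545 rad
ρ = (1 − cos θ)/κ = (1 − 0.08524)/0.4878 = 1.87527
z = sin θ / κ = 0.99636/0.4878 = 2.04256
x = ρ cos φ = 1.87527 × cos(327.75°) = 1.58597
y = ρ sin φ = 1.87527 × sin(327.75°) = -1.00067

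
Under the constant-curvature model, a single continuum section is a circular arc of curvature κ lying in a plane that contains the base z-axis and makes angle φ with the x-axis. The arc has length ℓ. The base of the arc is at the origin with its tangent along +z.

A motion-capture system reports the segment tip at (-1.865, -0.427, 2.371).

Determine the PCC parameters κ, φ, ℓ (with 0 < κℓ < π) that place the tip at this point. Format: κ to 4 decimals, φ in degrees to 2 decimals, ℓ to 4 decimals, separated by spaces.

0.4122 192.90 3.2940

ρ = √(x²+y²) = √(-1.865² + -0.427²) = 1.91326
φ = atan2(y, x) mod 360° = atan2(-0.427, -1.865) = 192.8959°
|p|² = ρ² + z² = 1.91326² + 2.371² = 9.28219
κ = 2ρ / |p|² = 2×1.91326 / 9.28219 = 0.41224
θ = 2·atan2(ρ, z) = 2·atan2(1.91326, 2.371) = 1.35792 rad
ℓ = θ/κ = 1.35792/0.41224 = 3.29398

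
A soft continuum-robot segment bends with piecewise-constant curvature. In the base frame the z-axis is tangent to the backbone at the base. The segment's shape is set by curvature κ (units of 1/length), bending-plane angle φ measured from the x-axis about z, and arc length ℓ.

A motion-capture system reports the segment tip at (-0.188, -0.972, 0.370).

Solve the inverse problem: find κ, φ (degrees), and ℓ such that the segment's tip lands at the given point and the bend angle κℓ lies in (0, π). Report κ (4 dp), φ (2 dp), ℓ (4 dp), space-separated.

1.7726 259.05 1.3688

ρ = √(x²+y²) = √(-0.188² + -0.972²) = 0.99001
φ = atan2(y, x) mod 360° = atan2(-0.972, -0.188) = 259.0533°
|p|² = ρ² + z² = 0.99001² + 0.370² = 1.11703
κ = 2ρ / |p|² = 2×0.99001 / 1.11703 = 1.77259
θ = 2·atan2(ρ, z) = 2·atan2(0.99001, 0.370) = 2.42628 rad
ℓ = θ/κ = 2.42628/1.77259 = 1.36878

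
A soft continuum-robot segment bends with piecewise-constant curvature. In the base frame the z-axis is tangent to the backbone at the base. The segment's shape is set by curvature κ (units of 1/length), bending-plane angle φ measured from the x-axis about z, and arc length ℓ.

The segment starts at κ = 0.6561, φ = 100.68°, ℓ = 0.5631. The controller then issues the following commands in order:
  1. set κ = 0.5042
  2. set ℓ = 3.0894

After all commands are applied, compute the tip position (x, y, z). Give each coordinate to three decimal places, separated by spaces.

initial: κ=0.6561, φ=100.68°, ℓ=0.5631
cmd 1: set κ=0.5042 → (κ,φ,ℓ)=(0.5042,100.68°,0.5631) → tip=(-0.0147,0.0780,0.5556)
cmd 2: set ℓ=3.0894 → (κ,φ,ℓ)=(0.5042,100.68°,3.0894) → tip=(-0.3627,1.9234,1.9832)

-0.363 1.923 1.983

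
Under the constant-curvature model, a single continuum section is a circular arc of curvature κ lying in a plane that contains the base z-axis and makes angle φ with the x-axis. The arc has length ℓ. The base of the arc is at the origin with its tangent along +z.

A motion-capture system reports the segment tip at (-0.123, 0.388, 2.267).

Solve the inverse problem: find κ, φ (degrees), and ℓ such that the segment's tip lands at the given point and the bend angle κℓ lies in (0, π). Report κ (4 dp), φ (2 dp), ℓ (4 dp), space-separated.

0.1535 107.59 2.3154

ρ = √(x²+y²) = √(-0.123² + 0.388²) = 0.40703
φ = atan2(y, x) mod 360° = atan2(0.388, -0.123) = 107.5892°
|p|² = ρ² + z² = 0.40703² + 2.267² = 5.30496
κ = 2ρ / |p|² = 2×0.40703 / 5.30496 = 0.15345
θ = 2·atan2(ρ, z) = 2·atan2(0.40703, 2.267) = 0.35531 rad
ℓ = θ/κ = 0.35531/0.15345 = 2.31541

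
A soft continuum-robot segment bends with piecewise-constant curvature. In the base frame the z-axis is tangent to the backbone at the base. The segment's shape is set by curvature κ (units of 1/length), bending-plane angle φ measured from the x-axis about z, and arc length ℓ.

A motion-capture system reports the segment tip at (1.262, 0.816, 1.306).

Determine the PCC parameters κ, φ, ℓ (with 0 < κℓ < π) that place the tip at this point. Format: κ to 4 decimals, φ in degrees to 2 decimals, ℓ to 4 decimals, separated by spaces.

ρ = √(x²+y²) = √(1.262² + 0.816²) = 1.50283
φ = atan2(y, x) mod 360° = atan2(0.816, 1.262) = 32.8864°
|p|² = ρ² + z² = 1.50283² + 1.306² = 3.96414
κ = 2ρ / |p|² = 2×1.50283 / 3.96414 = 0.75821
θ = 2·atan2(ρ, z) = 2·atan2(1.50283, 1.306) = 1.71072 rad
ℓ = θ/κ = 1.71072/0.75821 = 2.25625

0.7582 32.89 2.2562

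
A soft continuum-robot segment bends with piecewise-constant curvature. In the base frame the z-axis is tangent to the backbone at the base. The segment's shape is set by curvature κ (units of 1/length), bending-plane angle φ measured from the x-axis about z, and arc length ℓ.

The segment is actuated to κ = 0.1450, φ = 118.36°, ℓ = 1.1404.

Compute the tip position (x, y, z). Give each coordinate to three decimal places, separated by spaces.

θ = κ·ℓ = 0.1450 × 1.1404 = 0.16536 rad
ρ = (1 − cos θ)/κ = (1 − 0.98636)/0.1450 = 0.09407
z = sin θ / κ = 0.16461/0.1450 = 1.13521
x = ρ cos φ = 0.09407 × cos(118.36°) = -0.04469
y = ρ sin φ = 0.09407 × sin(118.36°) = 0.08278

-0.045 0.083 1.135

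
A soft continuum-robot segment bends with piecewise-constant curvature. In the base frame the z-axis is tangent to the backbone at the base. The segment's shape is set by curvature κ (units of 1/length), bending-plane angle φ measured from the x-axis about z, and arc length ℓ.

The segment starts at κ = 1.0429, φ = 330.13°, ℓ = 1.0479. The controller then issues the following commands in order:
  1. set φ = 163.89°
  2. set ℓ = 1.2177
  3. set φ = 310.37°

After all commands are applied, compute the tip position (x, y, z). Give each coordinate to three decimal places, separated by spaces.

initial: κ=1.0429, φ=330.13°, ℓ=1.0479
cmd 1: set φ=163.89° → (κ,φ,ℓ)=(1.0429,163.89°,1.0479) → tip=(-0.4975,0.1437,0.8514)
cmd 2: set ℓ=1.2177 → (κ,φ,ℓ)=(1.0429,163.89°,1.2177) → tip=(-0.6482,0.1872,0.9158)
cmd 3: set φ=310.37° → (κ,φ,ℓ)=(1.0429,310.37°,1.2177) → tip=(0.4370,-0.5141,0.9158)

0.437 -0.514 0.916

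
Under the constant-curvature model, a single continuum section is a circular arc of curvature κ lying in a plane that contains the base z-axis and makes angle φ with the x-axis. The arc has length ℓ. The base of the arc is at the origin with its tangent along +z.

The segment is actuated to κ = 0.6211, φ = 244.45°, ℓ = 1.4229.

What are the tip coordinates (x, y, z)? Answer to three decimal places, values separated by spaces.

θ = κ·ℓ = 0.6211 × 1.4229 = 0.88376 rad
ρ = (1 − cos θ)/κ = (1 − 0.63425)/0.6211 = 0.58888
z = sin θ / κ = 0.77313/0.6211 = 1.24478
x = ρ cos φ = 0.58888 × cos(244.45°) = -0.25398
y = ρ sin φ = 0.58888 × sin(244.45°) = -0.53129

-0.254 -0.531 1.245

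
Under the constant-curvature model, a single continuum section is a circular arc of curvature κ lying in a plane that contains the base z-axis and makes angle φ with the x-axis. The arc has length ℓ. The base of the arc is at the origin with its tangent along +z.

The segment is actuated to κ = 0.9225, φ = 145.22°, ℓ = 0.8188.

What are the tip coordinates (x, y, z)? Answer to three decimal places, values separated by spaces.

θ = κ·ℓ = 0.9225 × 0.8188 = 0.75534 rad
ρ = (1 − cos θ)/κ = (1 − 0.72804)/0.9225 = 0.29481
z = sin θ / κ = 0.68554/0.9225 = 0.74313
x = ρ cos φ = 0.29481 × cos(145.22°) = -0.24214
y = ρ sin φ = 0.29481 × sin(145.22°) = 0.16817

-0.242 0.168 0.743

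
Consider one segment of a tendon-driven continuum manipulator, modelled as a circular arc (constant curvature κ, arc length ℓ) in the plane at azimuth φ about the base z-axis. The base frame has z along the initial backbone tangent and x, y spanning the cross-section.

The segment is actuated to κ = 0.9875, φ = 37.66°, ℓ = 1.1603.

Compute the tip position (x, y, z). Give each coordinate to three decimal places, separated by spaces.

θ = κ·ℓ = 0.9875 × 1.1603 = 1.14580 rad
ρ = (1 − cos θ)/κ = (1 − 0.41232)/0.9875 = 0.59512
z = sin θ / κ = 0.91104/0.9875 = 0.92257
x = ρ cos φ = 0.59512 × cos(37.66°) = 0.47113
y = ρ sin φ = 0.59512 × sin(37.66°) = 0.36360

0.471 0.364 0.923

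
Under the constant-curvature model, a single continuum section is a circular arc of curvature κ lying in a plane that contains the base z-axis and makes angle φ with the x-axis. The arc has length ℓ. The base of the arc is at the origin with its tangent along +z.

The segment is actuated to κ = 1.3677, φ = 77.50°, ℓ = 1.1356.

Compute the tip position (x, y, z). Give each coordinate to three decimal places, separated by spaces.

0.155 0.701 0.731

θ = κ·ℓ = 1.3677 × 1.1356 = 1.55316 rad
ρ = (1 − cos θ)/κ = (1 − 0.01764)/1.3677 = 0.71826
z = sin θ / κ = 0.99984/1.3677 = 0.73104
x = ρ cos φ = 0.71826 × cos(77.50°) = 0.15546
y = ρ sin φ = 0.71826 × sin(77.50°) = 0.70123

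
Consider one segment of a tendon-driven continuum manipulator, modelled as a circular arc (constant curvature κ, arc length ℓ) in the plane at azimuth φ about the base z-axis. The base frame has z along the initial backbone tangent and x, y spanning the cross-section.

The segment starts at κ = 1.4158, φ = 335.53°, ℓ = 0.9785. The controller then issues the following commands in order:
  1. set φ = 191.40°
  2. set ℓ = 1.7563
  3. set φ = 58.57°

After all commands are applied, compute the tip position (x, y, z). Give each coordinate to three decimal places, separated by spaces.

0.660 1.081 0.430

initial: κ=1.4158, φ=335.53°, ℓ=0.9785
cmd 1: set φ=191.40° → (κ,φ,ℓ)=(1.4158,191.40°,0.9785) → tip=(-0.5647,-0.1139,0.6942)
cmd 2: set ℓ=1.7563 → (κ,φ,ℓ)=(1.4158,191.40°,1.7563) → tip=(-1.2415,-0.2503,0.4303)
cmd 3: set φ=58.57° → (κ,φ,ℓ)=(1.4158,58.57°,1.7563) → tip=(0.6604,1.0806,0.4303)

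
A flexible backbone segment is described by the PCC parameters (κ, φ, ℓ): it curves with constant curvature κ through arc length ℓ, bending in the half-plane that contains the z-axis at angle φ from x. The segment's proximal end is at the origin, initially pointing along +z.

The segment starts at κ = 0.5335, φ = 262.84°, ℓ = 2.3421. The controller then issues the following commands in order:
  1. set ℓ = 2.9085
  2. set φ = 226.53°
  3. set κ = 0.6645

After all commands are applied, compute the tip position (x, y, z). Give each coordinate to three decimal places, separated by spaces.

initial: κ=0.5335, φ=262.84°, ℓ=2.3421
cmd 1: set ℓ=2.9085 → (κ,φ,ℓ)=(0.5335,262.84°,2.9085) → tip=(-0.2292,-1.8243,1.8741)
cmd 2: set φ=226.53° → (κ,φ,ℓ)=(0.5335,226.53°,2.9085) → tip=(-1.2649,-1.3343,1.8741)
cmd 3: set κ=0.6645 → (κ,φ,ℓ)=(0.6645,226.53°,2.9085) → tip=(-1.4019,-1.4788,1.4074)

-1.402 -1.479 1.407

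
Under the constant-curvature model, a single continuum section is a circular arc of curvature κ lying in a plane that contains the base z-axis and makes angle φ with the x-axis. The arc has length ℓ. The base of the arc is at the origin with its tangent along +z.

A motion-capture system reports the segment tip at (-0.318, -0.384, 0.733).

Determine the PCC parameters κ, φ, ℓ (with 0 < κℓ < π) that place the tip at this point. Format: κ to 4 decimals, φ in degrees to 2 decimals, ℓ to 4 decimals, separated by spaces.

ρ = √(x²+y²) = √(-0.318² + -0.384²) = 0.49858
φ = atan2(y, x) mod 360° = atan2(-0.384, -0.318) = 230.3710°
|p|² = ρ² + z² = 0.49858² + 0.733² = 0.78587
κ = 2ρ / |p|² = 2×0.49858 / 0.78587 = 1.26886
θ = 2·atan2(ρ, z) = 2·atan2(0.49858, 0.733) = 1.19461 rad
ℓ = θ/κ = 1.19461/1.26886 = 0.94149

1.2689 230.37 0.9415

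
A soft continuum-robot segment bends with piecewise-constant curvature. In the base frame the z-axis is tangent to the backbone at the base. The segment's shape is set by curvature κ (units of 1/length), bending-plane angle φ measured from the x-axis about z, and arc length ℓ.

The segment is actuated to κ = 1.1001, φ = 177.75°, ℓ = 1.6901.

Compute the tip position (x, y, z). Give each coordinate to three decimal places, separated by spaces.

-1.167 0.046 0.871

θ = κ·ℓ = 1.1001 × 1.6901 = 1.85928 rad
ρ = (1 − cos θ)/κ = (1 − -0.28450)/1.1001 = 1.16762
z = sin θ / κ = 0.95868/1.1001 = 0.87145
x = ρ cos φ = 1.16762 × cos(177.75°) = -1.16672
y = ρ sin φ = 1.16762 × sin(177.75°) = 0.04584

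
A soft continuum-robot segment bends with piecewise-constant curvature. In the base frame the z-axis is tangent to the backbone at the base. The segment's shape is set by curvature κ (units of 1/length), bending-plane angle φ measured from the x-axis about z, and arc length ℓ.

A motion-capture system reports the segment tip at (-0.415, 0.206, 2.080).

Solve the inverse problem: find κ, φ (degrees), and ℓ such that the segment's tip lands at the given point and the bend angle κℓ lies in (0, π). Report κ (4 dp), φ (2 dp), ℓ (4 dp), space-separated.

ρ = √(x²+y²) = √(-0.415² + 0.206²) = 0.46332
φ = atan2(y, x) mod 360° = atan2(0.206, -0.415) = 153.6009°
|p|² = ρ² + z² = 0.46332² + 2.080² = 4.54106
κ = 2ρ / |p|² = 2×0.46332 / 4.54106 = 0.20406
θ = 2·atan2(ρ, z) = 2·atan2(0.46332, 2.080) = 0.43834 rad
ℓ = θ/κ = 0.43834/0.20406 = 2.14813

0.2041 153.60 2.1481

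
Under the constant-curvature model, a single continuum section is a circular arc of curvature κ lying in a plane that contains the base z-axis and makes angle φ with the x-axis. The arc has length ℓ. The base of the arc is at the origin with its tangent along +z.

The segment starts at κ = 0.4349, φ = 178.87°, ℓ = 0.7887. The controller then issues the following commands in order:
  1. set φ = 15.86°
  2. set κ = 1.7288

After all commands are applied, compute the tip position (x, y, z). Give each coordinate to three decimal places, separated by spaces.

0.442 0.126 0.566

initial: κ=0.4349, φ=178.87°, ℓ=0.7887
cmd 1: set φ=15.86° → (κ,φ,ℓ)=(0.4349,15.86°,0.7887) → tip=(0.1288,0.0366,0.7733)
cmd 2: set κ=1.7288 → (κ,φ,ℓ)=(1.7288,15.86°,0.7887) → tip=(0.4419,0.1255,0.5661)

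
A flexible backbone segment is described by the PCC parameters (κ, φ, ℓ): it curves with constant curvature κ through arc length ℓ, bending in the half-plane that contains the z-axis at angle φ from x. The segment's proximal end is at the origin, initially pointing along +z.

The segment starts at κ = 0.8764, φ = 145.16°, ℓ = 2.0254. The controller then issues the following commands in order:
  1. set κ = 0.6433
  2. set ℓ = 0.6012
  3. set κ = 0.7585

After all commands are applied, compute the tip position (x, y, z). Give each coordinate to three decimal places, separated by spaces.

initial: κ=0.8764, φ=145.16°, ℓ=2.0254
cmd 1: set κ=0.6433 → (κ,φ,ℓ)=(0.6433,145.16°,2.0254) → tip=(-0.9382,0.6530,1.4991)
cmd 2: set ℓ=0.6012 → (κ,φ,ℓ)=(0.6433,145.16°,0.6012) → tip=(-0.0942,0.0656,0.5863)
cmd 3: set κ=0.7585 → (κ,φ,ℓ)=(0.7585,145.16°,0.6012) → tip=(-0.1106,0.0770,0.5806)

-0.111 0.077 0.581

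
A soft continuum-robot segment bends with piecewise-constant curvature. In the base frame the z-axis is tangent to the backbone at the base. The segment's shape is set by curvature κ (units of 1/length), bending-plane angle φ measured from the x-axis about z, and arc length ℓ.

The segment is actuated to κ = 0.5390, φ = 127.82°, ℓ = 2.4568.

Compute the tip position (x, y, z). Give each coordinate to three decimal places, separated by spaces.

θ = κ·ℓ = 0.5390 × 2.4568 = 1.32422 rad
ρ = (1 − cos θ)/κ = (1 − 0.24409)/0.5390 = 1.40243
z = sin θ / κ = 0.96975/0.5390 = 1.79917
x = ρ cos φ = 1.40243 × cos(127.82°) = -0.85995
y = ρ sin φ = 1.40243 × sin(127.82°) = 1.10784

-0.860 1.108 1.799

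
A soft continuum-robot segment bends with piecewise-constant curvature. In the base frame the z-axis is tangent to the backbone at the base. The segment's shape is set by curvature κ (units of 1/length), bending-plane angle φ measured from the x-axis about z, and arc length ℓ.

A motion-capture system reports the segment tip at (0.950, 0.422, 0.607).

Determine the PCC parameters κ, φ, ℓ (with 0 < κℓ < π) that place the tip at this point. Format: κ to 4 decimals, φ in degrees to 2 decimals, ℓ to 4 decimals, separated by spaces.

1.4348 23.95 1.4529

ρ = √(x²+y²) = √(0.950² + 0.422²) = 1.03951
φ = atan2(y, x) mod 360° = atan2(0.422, 0.950) = 23.9513°
|p|² = ρ² + z² = 1.03951² + 0.607² = 1.44903
κ = 2ρ / |p|² = 2×1.03951 / 1.44903 = 1.43477
θ = 2·atan2(ρ, z) = 2·atan2(1.03951, 0.607) = 2.08456 rad
ℓ = θ/κ = 2.08456/1.43477 = 1.45289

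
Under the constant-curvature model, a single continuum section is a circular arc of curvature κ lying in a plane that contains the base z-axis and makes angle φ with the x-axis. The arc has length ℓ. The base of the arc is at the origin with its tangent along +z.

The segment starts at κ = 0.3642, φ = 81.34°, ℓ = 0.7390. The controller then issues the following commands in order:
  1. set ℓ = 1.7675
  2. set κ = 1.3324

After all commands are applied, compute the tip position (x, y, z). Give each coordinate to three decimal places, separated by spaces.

initial: κ=0.3642, φ=81.34°, ℓ=0.7390
cmd 1: set ℓ=1.7675 → (κ,φ,ℓ)=(0.3642,81.34°,1.7675) → tip=(0.0827,0.5433,1.6479)
cmd 2: set κ=1.3324 → (κ,φ,ℓ)=(1.3324,81.34°,1.7675) → tip=(0.1928,1.2660,0.5313)

0.193 1.266 0.531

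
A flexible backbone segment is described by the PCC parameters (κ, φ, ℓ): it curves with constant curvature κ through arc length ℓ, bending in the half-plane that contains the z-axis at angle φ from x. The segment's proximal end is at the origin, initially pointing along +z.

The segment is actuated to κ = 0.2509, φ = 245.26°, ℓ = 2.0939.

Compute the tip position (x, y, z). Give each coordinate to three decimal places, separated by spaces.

-0.225 -0.488 1.999

θ = κ·ℓ = 0.2509 × 2.0939 = 0.52536 rad
ρ = (1 − cos θ)/κ = (1 − 0.86514)/0.2509 = 0.53749
z = sin θ / κ = 0.50152/0.2509 = 1.99890
x = ρ cos φ = 0.53749 × cos(245.26°) = -0.22494
y = ρ sin φ = 0.53749 × sin(245.26°) = -0.48816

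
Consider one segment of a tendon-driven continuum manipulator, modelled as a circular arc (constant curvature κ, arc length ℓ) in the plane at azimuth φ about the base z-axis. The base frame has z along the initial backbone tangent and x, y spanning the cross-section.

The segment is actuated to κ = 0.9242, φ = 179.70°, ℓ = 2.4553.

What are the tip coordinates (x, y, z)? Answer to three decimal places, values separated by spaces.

-1.778 0.009 0.829

θ = κ·ℓ = 0.9242 × 2.4553 = 2.26919 rad
ρ = (1 − cos θ)/κ = (1 − -0.64299)/0.9242 = 1.77774
z = sin θ / κ = 0.76588/0.9242 = 0.82869
x = ρ cos φ = 1.77774 × cos(179.70°) = -1.77772
y = ρ sin φ = 1.77774 × sin(179.70°) = 0.00931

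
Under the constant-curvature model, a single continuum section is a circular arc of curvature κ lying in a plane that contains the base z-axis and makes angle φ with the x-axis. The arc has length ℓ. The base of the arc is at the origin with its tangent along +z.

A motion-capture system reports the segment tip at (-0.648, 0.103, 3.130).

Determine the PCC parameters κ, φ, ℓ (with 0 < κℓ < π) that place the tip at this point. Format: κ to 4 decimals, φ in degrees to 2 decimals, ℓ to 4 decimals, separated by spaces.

ρ = √(x²+y²) = √(-0.648² + 0.103²) = 0.65613
φ = atan2(y, x) mod 360° = atan2(0.103, -0.648) = 170.9684°
|p|² = ρ² + z² = 0.65613² + 3.130² = 10.22741
κ = 2ρ / |p|² = 2×0.65613 / 10.22741 = 0.12831
θ = 2·atan2(ρ, z) = 2·atan2(0.65613, 3.130) = 0.41327 rad
ℓ = θ/κ = 0.41327/0.12831 = 3.22090

0.1283 170.97 3.2209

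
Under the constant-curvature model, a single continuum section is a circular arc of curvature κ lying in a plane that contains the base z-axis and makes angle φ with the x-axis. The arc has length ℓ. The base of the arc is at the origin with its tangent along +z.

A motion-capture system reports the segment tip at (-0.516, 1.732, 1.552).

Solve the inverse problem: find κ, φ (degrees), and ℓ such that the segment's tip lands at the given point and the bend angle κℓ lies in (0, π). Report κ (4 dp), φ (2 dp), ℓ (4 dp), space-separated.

0.6369 106.59 2.7043

ρ = √(x²+y²) = √(-0.516² + 1.732²) = 1.80723
φ = atan2(y, x) mod 360° = atan2(1.732, -0.516) = 106.5899°
|p|² = ρ² + z² = 1.80723² + 1.552² = 5.67478
κ = 2ρ / |p|² = 2×1.80723 / 5.67478 = 0.63693
θ = 2·atan2(ρ, z) = 2·atan2(1.80723, 1.552) = 1.72246 rad
ℓ = θ/κ = 1.72246/0.63693 = 2.70430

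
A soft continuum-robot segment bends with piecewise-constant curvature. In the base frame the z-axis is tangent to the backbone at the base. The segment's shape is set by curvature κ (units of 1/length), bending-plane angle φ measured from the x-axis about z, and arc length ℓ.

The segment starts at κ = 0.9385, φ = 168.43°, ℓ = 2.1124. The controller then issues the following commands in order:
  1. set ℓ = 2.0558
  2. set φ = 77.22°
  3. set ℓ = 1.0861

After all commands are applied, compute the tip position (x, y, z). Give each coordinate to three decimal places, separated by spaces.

0.112 0.495 0.908

initial: κ=0.9385, φ=168.43°, ℓ=2.1124
cmd 1: set ℓ=2.0558 → (κ,φ,ℓ)=(0.9385,168.43°,2.0558) → tip=(-1.4102,0.2887,0.9978)
cmd 2: set φ=77.22° → (κ,φ,ℓ)=(0.9385,77.22°,2.0558) → tip=(0.3184,1.4038,0.9978)
cmd 3: set ℓ=1.0861 → (κ,φ,ℓ)=(0.9385,77.22°,1.0861) → tip=(0.1122,0.4947,0.9076)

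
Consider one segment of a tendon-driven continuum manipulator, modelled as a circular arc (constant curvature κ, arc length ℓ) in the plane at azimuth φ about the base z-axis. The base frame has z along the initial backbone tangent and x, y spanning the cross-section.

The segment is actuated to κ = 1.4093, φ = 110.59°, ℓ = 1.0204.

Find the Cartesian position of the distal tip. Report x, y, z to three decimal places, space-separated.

-0.217 0.576 0.703

θ = κ·ℓ = 1.4093 × 1.0204 = 1.43805 rad
ρ = (1 − cos θ)/κ = (1 − 0.13236)/1.4093 = 0.61566
z = sin θ / κ = 0.99120/1.4093 = 0.70333
x = ρ cos φ = 0.61566 × cos(110.59°) = -0.21651
y = ρ sin φ = 0.61566 × sin(110.59°) = 0.57633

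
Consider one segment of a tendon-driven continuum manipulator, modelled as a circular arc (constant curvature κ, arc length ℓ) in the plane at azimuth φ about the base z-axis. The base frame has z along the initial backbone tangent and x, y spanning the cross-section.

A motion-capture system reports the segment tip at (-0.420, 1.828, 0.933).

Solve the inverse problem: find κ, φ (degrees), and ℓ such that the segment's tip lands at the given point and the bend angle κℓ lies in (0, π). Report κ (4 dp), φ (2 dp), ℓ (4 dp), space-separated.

0.8548 102.94 2.5952

ρ = √(x²+y²) = √(-0.420² + 1.828²) = 1.87563
φ = atan2(y, x) mod 360° = atan2(1.828, -0.420) = 102.9397°
|p|² = ρ² + z² = 1.87563² + 0.933² = 4.38847
κ = 2ρ / |p|² = 2×1.87563 / 4.38847 = 0.85480
θ = 2·atan2(ρ, z) = 2·atan2(1.87563, 0.933) = 2.21841 rad
ℓ = θ/κ = 2.21841/0.85480 = 2.59524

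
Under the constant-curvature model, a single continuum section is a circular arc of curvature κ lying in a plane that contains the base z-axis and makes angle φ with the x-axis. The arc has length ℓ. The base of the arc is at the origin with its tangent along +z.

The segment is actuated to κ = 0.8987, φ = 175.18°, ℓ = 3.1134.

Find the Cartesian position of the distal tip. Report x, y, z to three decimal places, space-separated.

-2.153 0.182 0.375

θ = κ·ℓ = 0.8987 × 3.1134 = 2.79801 rad
ρ = (1 − cos θ)/κ = (1 − -0.94155)/0.8987 = 2.16040
z = sin θ / κ = 0.33686/0.8987 = 0.37483
x = ρ cos φ = 2.16040 × cos(175.18°) = -2.15276
y = ρ sin φ = 2.16040 × sin(175.18°) = 0.18153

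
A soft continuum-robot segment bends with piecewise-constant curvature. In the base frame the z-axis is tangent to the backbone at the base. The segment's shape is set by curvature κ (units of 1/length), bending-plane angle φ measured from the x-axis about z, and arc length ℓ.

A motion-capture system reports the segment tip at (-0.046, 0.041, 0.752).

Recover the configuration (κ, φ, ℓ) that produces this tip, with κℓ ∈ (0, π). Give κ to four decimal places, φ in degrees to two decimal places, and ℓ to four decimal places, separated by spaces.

ρ = √(x²+y²) = √(-0.046² + 0.041²) = 0.06162
φ = atan2(y, x) mod 360° = atan2(0.041, -0.046) = 138.2892°
|p|² = ρ² + z² = 0.06162² + 0.752² = 0.56930
κ = 2ρ / |p|² = 2×0.06162 / 0.56930 = 0.21648
θ = 2·atan2(ρ, z) = 2·atan2(0.06162, 0.752) = 0.16352 rad
ℓ = θ/κ = 0.16352/0.21648 = 0.75536

0.2165 138.29 0.7554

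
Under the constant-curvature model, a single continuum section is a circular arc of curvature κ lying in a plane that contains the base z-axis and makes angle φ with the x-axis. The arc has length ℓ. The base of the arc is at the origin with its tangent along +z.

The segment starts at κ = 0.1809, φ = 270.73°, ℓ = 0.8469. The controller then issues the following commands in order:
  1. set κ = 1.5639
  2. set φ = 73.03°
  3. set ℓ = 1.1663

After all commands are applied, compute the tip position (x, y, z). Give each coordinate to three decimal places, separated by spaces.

initial: κ=0.1809, φ=270.73°, ℓ=0.8469
cmd 1: set κ=1.5639 → (κ,φ,ℓ)=(1.5639,270.73°,0.8469) → tip=(0.0062,-0.4835,0.6201)
cmd 2: set φ=73.03° → (κ,φ,ℓ)=(1.5639,73.03°,0.8469) → tip=(0.1411,0.4625,0.6201)
cmd 3: set ℓ=1.1663 → (κ,φ,ℓ)=(1.5639,73.03°,1.1663) → tip=(0.2334,0.7648,0.6190)

0.233 0.765 0.619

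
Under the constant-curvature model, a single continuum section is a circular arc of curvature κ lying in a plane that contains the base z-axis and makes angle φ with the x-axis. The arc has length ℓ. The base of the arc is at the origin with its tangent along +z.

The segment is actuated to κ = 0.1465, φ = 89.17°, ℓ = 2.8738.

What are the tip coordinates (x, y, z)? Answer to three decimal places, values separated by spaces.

0.009 0.596 2.790

θ = κ·ℓ = 0.1465 × 2.8738 = 0.42101 rad
ρ = (1 − cos θ)/κ = (1 − 0.91268)/0.1465 = 0.59607
z = sin θ / κ = 0.40868/0.1465 = 2.78965
x = ρ cos φ = 0.59607 × cos(89.17°) = 0.00863
y = ρ sin φ = 0.59607 × sin(89.17°) = 0.59601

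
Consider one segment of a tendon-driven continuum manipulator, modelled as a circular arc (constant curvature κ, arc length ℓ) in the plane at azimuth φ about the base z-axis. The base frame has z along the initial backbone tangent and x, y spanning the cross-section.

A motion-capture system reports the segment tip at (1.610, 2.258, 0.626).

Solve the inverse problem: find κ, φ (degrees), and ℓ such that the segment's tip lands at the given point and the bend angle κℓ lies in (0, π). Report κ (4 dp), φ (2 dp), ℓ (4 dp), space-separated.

ρ = √(x²+y²) = √(1.610² + 2.258²) = 2.77320
φ = atan2(y, x) mod 360° = atan2(2.258, 1.610) = 54.5104°
|p|² = ρ² + z² = 2.77320² + 0.626² = 8.08254
κ = 2ρ / |p|² = 2×2.77320 / 8.08254 = 0.68622
θ = 2·atan2(ρ, z) = 2·atan2(2.77320, 0.626) = 2.69757 rad
ℓ = θ/κ = 2.69757/0.68622 = 3.93105

0.6862 54.51 3.9311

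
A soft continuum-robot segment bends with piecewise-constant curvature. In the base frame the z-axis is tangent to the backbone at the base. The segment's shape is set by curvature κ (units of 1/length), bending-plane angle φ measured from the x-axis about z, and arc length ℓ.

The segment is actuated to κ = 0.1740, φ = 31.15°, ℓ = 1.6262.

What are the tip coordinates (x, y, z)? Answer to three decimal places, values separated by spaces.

θ = κ·ℓ = 0.1740 × 1.6262 = 0.28296 rad
ρ = (1 − cos θ)/κ = (1 − 0.96023)/0.1740 = 0.22854
z = sin θ / κ = 0.27920/0.1740 = 1.60459
x = ρ cos φ = 0.22854 × cos(31.15°) = 0.19559
y = ρ sin φ = 0.22854 × sin(31.15°) = 0.11822

0.196 0.118 1.605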